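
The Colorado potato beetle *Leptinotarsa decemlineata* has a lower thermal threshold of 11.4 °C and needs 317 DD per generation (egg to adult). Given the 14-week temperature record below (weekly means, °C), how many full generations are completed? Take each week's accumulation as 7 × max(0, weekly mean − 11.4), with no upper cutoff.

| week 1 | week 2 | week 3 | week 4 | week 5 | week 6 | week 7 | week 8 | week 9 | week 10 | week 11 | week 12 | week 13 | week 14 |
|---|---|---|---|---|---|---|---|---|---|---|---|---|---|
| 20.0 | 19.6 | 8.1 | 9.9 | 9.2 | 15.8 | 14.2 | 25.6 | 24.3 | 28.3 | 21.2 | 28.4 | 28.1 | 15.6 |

Weekly DD (7 × max(0, T̄ − 11.4)): 60.2, 57.4, 0.0, 0.0, 0.0, 30.8, 19.6, 99.4, 90.3, 118.3, 68.6, 119.0, 116.9, 29.4.
Season total = 809.9 DD.
Complete generations = ⌊809.9 / 317⌋ = 2.

2 generations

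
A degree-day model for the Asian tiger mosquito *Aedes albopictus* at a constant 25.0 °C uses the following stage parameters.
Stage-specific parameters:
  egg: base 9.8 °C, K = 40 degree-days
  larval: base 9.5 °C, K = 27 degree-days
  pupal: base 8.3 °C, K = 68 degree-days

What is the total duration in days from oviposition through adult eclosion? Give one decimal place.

8.4 days

egg: 40 / (25.0 − 9.8) = 40 / 15.2 = 2.632 d.
larval: 27 / (25.0 − 9.5) = 27 / 15.5 = 1.742 d.
pupal: 68 / (25.0 − 8.3) = 68 / 16.7 = 4.072 d.
Sum = 8.445 ≈ 8.4 days.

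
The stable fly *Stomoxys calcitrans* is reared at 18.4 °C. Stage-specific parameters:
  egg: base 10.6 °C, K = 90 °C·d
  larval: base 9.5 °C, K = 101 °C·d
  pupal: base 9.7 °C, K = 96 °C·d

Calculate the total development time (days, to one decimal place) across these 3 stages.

33.9 days

egg: 90 / (18.4 − 10.6) = 90 / 7.8 = 11.538 d.
larval: 101 / (18.4 − 9.5) = 101 / 8.9 = 11.348 d.
pupal: 96 / (18.4 − 9.7) = 96 / 8.7 = 11.034 d.
Sum = 33.921 ≈ 33.9 days.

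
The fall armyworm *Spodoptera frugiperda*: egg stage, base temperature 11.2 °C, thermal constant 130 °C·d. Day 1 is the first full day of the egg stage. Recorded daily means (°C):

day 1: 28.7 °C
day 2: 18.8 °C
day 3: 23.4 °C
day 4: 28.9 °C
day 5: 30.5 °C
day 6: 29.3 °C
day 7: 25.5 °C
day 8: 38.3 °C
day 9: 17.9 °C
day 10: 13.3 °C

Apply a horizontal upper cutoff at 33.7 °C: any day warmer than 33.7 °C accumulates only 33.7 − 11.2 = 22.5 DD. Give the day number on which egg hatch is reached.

day 9

Daily DD above 11.2 °C (capped at 22.5): 17.5, 7.6, 12.2, 17.7, 19.3, 18.1, 14.3, 22.5, 6.7, 2.1.
Cumulative: 17.5, 25.1, 37.3, 55.0, 74.3, 92.4, 106.7, 129.2, 135.9, 138.0.
The total first reaches 130 DD on day 9.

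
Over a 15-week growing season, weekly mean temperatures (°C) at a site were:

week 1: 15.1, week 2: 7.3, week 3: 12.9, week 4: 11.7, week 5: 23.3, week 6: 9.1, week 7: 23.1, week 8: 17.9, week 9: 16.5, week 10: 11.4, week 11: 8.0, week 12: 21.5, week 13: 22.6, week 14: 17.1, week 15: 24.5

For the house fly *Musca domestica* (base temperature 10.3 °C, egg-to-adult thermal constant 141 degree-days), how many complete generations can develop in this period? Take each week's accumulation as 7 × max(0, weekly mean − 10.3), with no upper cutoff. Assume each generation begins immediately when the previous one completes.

Weekly DD (7 × max(0, T̄ − 10.3)): 33.6, 0.0, 18.2, 9.8, 91.0, 0.0, 89.6, 53.2, 43.4, 7.7, 0.0, 78.4, 86.1, 47.6, 99.4.
Season total = 658.0 DD.
Complete generations = ⌊658.0 / 141⌋ = 4.

4 generations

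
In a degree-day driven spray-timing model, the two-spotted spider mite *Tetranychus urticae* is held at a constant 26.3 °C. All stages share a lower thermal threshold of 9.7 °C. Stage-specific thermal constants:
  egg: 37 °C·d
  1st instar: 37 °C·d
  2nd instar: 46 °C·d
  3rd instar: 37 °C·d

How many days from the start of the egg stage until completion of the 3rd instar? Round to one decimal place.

Daily accumulation at 26.3 °C = 26.3 − 9.7 = 16.6 DD/day.
Total K = 37 + 37 + 46 + 37 = 157 DD.
Total duration = 157 / 16.6 = 9.458 ≈ 9.5 days.

9.5 days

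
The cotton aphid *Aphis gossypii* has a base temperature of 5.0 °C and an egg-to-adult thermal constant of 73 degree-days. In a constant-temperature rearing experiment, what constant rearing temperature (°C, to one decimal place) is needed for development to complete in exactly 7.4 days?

Required daily accumulation = 73 / 7.4 = 9.865 DD/day.
T = T_base + 9.865 = 5.0 + 9.865 = 14.865 ≈ 14.9 °C.

14.9 °C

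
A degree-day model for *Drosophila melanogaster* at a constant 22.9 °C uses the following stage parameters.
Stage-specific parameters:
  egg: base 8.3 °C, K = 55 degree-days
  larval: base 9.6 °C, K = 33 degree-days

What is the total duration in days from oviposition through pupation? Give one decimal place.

egg: 55 / (22.9 − 8.3) = 55 / 14.6 = 3.767 d.
larval: 33 / (22.9 − 9.6) = 33 / 13.3 = 2.481 d.
Sum = 6.248 ≈ 6.2 days.

6.2 days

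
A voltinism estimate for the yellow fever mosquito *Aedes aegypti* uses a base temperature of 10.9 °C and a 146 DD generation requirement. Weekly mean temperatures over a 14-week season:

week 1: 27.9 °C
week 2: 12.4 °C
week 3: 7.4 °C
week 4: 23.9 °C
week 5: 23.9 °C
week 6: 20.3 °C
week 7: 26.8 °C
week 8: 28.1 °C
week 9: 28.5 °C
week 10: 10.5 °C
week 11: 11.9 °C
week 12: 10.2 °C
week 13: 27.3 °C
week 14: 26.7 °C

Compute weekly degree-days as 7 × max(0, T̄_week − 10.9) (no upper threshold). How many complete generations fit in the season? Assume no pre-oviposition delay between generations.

Weekly DD (7 × max(0, T̄ − 10.9)): 119.0, 10.5, 0.0, 91.0, 91.0, 65.8, 111.3, 120.4, 123.2, 0.0, 7.0, 0.0, 114.8, 110.6.
Season total = 964.6 DD.
Complete generations = ⌊964.6 / 146⌋ = 6.

6 generations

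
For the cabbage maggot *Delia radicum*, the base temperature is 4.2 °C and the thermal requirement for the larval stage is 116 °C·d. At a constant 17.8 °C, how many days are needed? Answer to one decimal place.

8.5 days

Daily accumulation = 17.8 − 4.2 = 13.6 DD/day.
Duration = 116 / 13.6 = 8.529 ≈ 8.5 days.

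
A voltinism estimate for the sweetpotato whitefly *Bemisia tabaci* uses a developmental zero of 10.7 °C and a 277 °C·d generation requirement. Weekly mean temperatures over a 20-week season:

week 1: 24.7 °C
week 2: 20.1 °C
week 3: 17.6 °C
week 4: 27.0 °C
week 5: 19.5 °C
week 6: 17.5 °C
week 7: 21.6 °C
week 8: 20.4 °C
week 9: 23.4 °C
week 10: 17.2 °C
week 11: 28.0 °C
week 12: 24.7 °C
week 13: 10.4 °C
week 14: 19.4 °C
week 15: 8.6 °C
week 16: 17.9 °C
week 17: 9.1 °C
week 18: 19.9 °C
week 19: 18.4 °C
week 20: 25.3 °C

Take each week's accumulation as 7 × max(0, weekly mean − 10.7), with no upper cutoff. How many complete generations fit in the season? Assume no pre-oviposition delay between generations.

Weekly DD (7 × max(0, T̄ − 10.7)): 98.0, 65.8, 48.3, 114.1, 61.6, 47.6, 76.3, 67.9, 88.9, 45.5, 121.1, 98.0, 0.0, 60.9, 0.0, 50.4, 0.0, 64.4, 53.9, 102.2.
Season total = 1264.9 DD.
Complete generations = ⌊1264.9 / 277⌋ = 4.

4 generations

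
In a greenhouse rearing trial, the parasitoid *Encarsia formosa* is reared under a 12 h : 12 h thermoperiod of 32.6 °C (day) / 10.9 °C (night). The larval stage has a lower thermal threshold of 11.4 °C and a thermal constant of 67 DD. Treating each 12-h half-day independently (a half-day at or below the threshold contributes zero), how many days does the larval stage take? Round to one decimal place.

Day half: max(0, 32.6 − 11.4) × 0.5 = 21.2 × 0.5 = 10.60 DD.
Night half: max(0, 10.9 − 11.4) × 0.5 = 0.0 × 0.5 = 0.00 DD.
Per 24 h: 10.60 DD/day.
Duration = 67 / 10.60 = 6.321 ≈ 6.3 days.

6.3 days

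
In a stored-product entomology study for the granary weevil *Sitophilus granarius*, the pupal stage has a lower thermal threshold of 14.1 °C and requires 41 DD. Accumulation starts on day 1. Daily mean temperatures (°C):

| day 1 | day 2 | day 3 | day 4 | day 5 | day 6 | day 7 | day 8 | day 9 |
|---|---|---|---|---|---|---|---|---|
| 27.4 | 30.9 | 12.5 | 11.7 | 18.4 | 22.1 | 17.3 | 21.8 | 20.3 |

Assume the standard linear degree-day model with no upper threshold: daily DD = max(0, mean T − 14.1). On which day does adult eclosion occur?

Daily DD above 14.1 °C: 13.3, 16.8, 0.0, 0.0, 4.3, 8.0, 3.2, 7.7, 6.2.
Cumulative: 13.3, 30.1, 30.1, 30.1, 34.4, 42.4, 45.6, 53.3, 59.5.
The total first reaches 41 DD on day 6.

day 6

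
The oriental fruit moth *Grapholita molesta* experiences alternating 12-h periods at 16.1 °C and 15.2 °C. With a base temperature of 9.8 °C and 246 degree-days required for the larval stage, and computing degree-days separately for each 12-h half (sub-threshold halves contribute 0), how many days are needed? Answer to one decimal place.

42.1 days

Day half: max(0, 16.1 − 9.8) × 0.5 = 6.3 × 0.5 = 3.15 DD.
Night half: max(0, 15.2 − 9.8) × 0.5 = 5.4 × 0.5 = 2.70 DD.
Per 24 h: 5.85 DD/day.
Duration = 246 / 5.85 = 42.051 ≈ 42.1 days.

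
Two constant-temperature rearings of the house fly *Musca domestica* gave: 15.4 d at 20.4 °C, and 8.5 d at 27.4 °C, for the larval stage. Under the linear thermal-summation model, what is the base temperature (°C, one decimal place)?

11.8 °C

Equal thermal constants: D₁(T₁ − T_b) = D₂(T₂ − T_b).
15.4·(20.4 − T_b) = 8.5·(27.4 − T_b)
T_b = (15.4·20.4 − 8.5·27.4) / (15.4 − 8.5) = 81.26 / 6.9 = 11.777 °C ≈ 11.8 °C.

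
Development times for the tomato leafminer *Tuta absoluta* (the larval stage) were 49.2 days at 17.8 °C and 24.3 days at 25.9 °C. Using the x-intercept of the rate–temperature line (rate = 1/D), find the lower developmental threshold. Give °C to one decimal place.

Under the model K = D·(T − T_b), so D₁·(T₁ − T_b) = D₂·(T₂ − T_b).
49.2·(17.8 − T_b) = 24.3·(25.9 − T_b)
T_b = (49.2·17.8 − 24.3·25.9) / (49.2 − 24.3) = 246.39 / 24.9 = 9.895 °C ≈ 9.9 °C.

9.9 °C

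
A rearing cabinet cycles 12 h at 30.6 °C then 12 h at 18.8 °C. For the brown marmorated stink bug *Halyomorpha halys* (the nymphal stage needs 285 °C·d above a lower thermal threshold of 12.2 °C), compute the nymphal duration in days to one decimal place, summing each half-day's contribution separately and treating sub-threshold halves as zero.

Day half: max(0, 30.6 − 12.2) × 0.5 = 18.4 × 0.5 = 9.20 DD.
Night half: max(0, 18.8 − 12.2) × 0.5 = 6.6 × 0.5 = 3.30 DD.
Per 24 h: 12.50 DD/day.
Duration = 285 / 12.50 = 22.800 ≈ 22.8 days.

22.8 days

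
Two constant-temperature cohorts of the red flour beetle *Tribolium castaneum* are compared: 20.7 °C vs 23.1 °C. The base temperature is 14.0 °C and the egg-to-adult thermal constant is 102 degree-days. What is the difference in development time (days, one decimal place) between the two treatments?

4.0 days

At 20.7 °C: 102 / (20.7 − 14.0) = 102 / 6.7 = 15.224 d.
At 23.1 °C: 102 / (23.1 − 14.0) = 102 / 9.1 = 11.209 d.
Difference = |15.224 − 11.209| = 4.015 ≈ 4.0 days.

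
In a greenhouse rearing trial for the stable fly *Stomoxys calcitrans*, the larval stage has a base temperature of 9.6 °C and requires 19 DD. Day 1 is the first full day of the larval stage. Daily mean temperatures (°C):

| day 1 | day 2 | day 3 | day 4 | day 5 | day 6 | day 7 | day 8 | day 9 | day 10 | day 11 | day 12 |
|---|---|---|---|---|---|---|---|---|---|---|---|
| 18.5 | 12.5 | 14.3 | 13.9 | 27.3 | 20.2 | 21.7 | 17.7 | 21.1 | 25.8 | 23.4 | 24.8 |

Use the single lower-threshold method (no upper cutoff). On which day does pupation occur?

Daily DD above 9.6 °C: 8.9, 2.9, 4.7, 4.3, 17.7, 10.6, 12.1, 8.1, 11.5, 16.2, 13.8, 15.2.
Cumulative: 8.9, 11.8, 16.5, 20.8, 38.5, 49.1, 61.2, 69.3, 80.8, 97.0, 110.8, 126.0.
The total first reaches 19 DD on day 4.

day 4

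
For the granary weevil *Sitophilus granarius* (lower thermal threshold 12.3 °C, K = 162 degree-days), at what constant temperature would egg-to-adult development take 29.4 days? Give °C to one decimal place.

Required daily accumulation = 162 / 29.4 = 5.510 DD/day.
T = T_base + 5.510 = 12.3 + 5.510 = 17.810 ≈ 17.8 °C.

17.8 °C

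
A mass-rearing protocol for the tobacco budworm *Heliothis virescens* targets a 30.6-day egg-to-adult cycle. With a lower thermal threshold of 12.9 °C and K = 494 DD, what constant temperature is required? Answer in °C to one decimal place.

29.0 °C

Required daily accumulation = 494 / 30.6 = 16.144 DD/day.
T = T_base + 16.144 = 12.9 + 16.144 = 29.044 ≈ 29.0 °C.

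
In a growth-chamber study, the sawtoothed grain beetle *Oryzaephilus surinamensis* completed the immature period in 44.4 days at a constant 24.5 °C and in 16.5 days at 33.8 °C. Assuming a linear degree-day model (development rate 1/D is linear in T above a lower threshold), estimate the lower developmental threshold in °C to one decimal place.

Linear rate model ⇒ the product D·(T − T_b) is constant across temperatures.
44.4·(24.5 − T_b) = 16.5·(33.8 − T_b)
T_b = (44.4·24.5 − 16.5·33.8) / (44.4 − 16.5) = 530.10 / 27.9 = 19.000 °C ≈ 19.0 °C.

19.0 °C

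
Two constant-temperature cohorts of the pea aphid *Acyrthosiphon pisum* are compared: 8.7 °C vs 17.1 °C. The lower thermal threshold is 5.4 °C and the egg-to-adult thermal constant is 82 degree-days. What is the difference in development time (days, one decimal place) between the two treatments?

17.8 days

At 8.7 °C: 82 / (8.7 − 5.4) = 82 / 3.3 = 24.848 d.
At 17.1 °C: 82 / (17.1 − 5.4) = 82 / 11.7 = 7.009 d.
Difference = |24.848 − 7.009| = 17.840 ≈ 17.8 days.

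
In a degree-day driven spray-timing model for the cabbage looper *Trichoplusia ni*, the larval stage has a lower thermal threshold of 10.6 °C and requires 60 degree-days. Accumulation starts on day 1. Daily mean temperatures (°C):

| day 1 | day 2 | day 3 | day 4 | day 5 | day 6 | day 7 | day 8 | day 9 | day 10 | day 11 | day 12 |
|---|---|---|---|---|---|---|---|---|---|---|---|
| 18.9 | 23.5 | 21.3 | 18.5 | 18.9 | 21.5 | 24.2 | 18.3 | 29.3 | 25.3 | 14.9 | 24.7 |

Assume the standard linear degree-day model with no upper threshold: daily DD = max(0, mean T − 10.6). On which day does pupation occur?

Daily DD above 10.6 °C: 8.3, 12.9, 10.7, 7.9, 8.3, 10.9, 13.6, 7.7, 18.7, 14.7, 4.3, 14.1.
Cumulative: 8.3, 21.2, 31.9, 39.8, 48.1, 59.0, 72.6, 80.3, 99.0, 113.7, 118.0, 132.1.
The total first reaches 60 DD on day 7.

day 7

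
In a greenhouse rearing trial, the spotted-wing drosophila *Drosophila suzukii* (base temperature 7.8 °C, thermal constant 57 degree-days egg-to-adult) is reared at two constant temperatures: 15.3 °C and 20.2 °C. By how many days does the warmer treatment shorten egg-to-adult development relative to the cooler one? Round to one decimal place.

At 15.3 °C: 57 / (15.3 − 7.8) = 57 / 7.5 = 7.600 d.
At 20.2 °C: 57 / (20.2 − 7.8) = 57 / 12.4 = 4.597 d.
Difference = |7.600 − 4.597| = 3.003 ≈ 3.0 days.

3.0 days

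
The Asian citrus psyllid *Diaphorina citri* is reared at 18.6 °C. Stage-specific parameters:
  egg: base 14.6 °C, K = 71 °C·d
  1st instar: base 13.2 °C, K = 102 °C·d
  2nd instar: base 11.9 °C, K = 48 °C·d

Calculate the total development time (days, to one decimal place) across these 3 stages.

egg: 71 / (18.6 − 14.6) = 71 / 4.0 = 17.750 d.
1st instar: 102 / (18.6 − 13.2) = 102 / 5.4 = 18.889 d.
2nd instar: 48 / (18.6 − 11.9) = 48 / 6.7 = 7.164 d.
Sum = 43.803 ≈ 43.8 days.

43.8 days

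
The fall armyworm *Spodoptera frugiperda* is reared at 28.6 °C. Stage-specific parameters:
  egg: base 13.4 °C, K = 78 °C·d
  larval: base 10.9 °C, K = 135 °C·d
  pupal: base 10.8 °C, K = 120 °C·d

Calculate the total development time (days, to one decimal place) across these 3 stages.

egg: 78 / (28.6 − 13.4) = 78 / 15.2 = 5.132 d.
larval: 135 / (28.6 − 10.9) = 135 / 17.7 = 7.627 d.
pupal: 120 / (28.6 − 10.8) = 120 / 17.8 = 6.742 d.
Sum = 19.500 ≈ 19.5 days.

19.5 days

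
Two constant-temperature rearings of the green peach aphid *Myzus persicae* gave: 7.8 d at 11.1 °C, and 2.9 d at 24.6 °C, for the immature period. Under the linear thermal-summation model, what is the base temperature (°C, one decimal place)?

3.1 °C

Linear rate model ⇒ the product D·(T − T_b) is constant across temperatures.
7.8·(11.1 − T_b) = 2.9·(24.6 − T_b)
T_b = (7.8·11.1 − 2.9·24.6) / (7.8 − 2.9) = 15.24 / 4.9 = 3.110 °C ≈ 3.1 °C.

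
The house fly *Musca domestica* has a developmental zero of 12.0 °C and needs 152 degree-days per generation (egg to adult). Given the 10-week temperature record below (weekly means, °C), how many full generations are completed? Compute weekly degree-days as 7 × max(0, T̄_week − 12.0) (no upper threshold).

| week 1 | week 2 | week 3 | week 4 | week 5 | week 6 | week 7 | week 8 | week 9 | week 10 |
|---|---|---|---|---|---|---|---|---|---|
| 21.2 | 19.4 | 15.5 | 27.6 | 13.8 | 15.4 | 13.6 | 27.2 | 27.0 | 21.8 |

3 generations

Weekly DD (7 × max(0, T̄ − 12.0)): 64.4, 51.8, 24.5, 109.2, 12.6, 23.8, 11.2, 106.4, 105.0, 68.6.
Season total = 577.5 DD.
Complete generations = ⌊577.5 / 152⌋ = 3.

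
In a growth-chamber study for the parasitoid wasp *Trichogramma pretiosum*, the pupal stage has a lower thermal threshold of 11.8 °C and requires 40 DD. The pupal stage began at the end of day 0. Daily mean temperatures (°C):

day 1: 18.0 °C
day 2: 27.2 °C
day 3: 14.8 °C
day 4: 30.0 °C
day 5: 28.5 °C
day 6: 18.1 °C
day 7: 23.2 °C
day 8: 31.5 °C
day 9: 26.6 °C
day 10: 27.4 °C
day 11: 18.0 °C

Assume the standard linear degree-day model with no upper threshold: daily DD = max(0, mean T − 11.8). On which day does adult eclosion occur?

day 4

Daily DD above 11.8 °C: 6.2, 15.4, 3.0, 18.2, 16.7, 6.3, 11.4, 19.7, 14.8, 15.6, 6.2.
Cumulative: 6.2, 21.6, 24.6, 42.8, 59.5, 65.8, 77.2, 96.9, 111.7, 127.3, 133.5.
The total first reaches 40 DD on day 4.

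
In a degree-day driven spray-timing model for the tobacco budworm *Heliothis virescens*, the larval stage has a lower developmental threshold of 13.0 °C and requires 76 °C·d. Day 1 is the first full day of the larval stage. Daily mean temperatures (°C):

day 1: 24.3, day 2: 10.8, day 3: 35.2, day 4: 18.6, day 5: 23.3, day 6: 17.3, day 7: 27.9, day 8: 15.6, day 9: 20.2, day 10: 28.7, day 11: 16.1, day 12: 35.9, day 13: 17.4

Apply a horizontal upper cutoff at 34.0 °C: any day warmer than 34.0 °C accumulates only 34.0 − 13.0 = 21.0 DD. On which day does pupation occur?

day 9

Daily DD above 13.0 °C (capped at 21.0): 11.3, 0.0, 21.0, 5.6, 10.3, 4.3, 14.9, 2.6, 7.2, 15.7, 3.1, 21.0, 4.4.
Cumulative: 11.3, 11.3, 32.3, 37.9, 48.2, 52.5, 67.4, 70.0, 77.2, 92.9, 96.0, 117.0, 121.4.
The total first reaches 76 DD on day 9.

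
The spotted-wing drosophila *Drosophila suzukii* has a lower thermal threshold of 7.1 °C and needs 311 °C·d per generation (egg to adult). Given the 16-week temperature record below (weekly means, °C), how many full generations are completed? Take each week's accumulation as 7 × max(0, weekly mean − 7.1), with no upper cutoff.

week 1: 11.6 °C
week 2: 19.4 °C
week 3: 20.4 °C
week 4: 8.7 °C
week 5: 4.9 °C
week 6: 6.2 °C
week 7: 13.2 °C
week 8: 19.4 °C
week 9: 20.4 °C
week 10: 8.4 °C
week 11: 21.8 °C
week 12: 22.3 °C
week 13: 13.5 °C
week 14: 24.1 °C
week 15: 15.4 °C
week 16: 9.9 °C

2 generations

Weekly DD (7 × max(0, T̄ − 7.1)): 31.5, 86.1, 93.1, 11.2, 0.0, 0.0, 42.7, 86.1, 93.1, 9.1, 102.9, 106.4, 44.8, 119.0, 58.1, 19.6.
Season total = 903.7 DD.
Complete generations = ⌊903.7 / 311⌋ = 2.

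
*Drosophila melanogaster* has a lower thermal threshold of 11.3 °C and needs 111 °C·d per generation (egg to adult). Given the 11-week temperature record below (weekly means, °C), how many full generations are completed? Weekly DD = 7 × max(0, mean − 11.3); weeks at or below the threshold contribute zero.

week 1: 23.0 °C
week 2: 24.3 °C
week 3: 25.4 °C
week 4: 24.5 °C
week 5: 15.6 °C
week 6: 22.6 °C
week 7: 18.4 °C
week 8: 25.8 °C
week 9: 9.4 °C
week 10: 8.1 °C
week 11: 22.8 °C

Weekly DD (7 × max(0, T̄ − 11.3)): 81.9, 91.0, 98.7, 92.4, 30.1, 79.1, 49.7, 101.5, 0.0, 0.0, 80.5.
Season total = 704.9 DD.
Complete generations = ⌊704.9 / 111⌋ = 6.

6 generations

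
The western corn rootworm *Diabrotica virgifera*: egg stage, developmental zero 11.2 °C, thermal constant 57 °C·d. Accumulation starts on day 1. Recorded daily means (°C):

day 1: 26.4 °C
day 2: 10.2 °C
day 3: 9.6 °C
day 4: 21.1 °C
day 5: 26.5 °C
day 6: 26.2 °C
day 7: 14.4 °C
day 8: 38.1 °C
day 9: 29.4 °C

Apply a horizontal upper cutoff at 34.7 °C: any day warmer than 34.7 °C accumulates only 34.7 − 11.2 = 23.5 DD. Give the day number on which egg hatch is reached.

day 7

Daily DD above 11.2 °C (capped at 23.5): 15.2, 0.0, 0.0, 9.9, 15.3, 15.0, 3.2, 23.5, 18.2.
Cumulative: 15.2, 15.2, 15.2, 25.1, 40.4, 55.4, 58.6, 82.1, 100.3.
The total first reaches 57 DD on day 7.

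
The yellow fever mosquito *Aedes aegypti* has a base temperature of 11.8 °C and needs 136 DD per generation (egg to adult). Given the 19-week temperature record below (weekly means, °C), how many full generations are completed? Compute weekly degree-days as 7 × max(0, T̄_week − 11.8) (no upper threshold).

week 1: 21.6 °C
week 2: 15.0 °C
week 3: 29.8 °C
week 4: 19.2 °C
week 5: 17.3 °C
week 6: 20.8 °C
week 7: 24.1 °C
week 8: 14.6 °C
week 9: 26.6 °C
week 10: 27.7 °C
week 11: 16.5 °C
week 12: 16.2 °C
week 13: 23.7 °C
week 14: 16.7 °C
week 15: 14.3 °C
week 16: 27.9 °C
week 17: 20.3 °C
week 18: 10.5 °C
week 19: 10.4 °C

Weekly DD (7 × max(0, T̄ − 11.8)): 68.6, 22.4, 126.0, 51.8, 38.5, 63.0, 86.1, 19.6, 103.6, 111.3, 32.9, 30.8, 83.3, 34.3, 17.5, 112.7, 59.5, 0.0, 0.0.
Season total = 1061.9 DD.
Complete generations = ⌊1061.9 / 136⌋ = 7.

7 generations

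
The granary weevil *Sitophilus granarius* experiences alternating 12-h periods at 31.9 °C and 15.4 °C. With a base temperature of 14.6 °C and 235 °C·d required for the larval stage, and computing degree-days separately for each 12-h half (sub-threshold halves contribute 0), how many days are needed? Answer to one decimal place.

Day half: max(0, 31.9 − 14.6) × 0.5 = 17.3 × 0.5 = 8.65 DD.
Night half: max(0, 15.4 − 14.6) × 0.5 = 0.8 × 0.5 = 0.40 DD.
Per 24 h: 9.05 DD/day.
Duration = 235 / 9.05 = 25.967 ≈ 26.0 days.

26.0 days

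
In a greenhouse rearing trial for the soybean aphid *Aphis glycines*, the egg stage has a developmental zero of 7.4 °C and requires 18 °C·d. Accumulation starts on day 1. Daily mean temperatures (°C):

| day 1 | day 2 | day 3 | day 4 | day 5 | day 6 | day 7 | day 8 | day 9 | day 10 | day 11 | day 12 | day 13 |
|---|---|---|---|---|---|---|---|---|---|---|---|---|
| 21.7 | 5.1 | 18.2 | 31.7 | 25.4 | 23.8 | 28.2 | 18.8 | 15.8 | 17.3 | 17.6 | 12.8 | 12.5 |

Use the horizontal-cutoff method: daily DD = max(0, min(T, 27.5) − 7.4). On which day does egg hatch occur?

day 3

Daily DD above 7.4 °C (capped at 20.1): 14.3, 0.0, 10.8, 20.1, 18.0, 16.4, 20.1, 11.4, 8.4, 9.9, 10.2, 5.4, 5.1.
Cumulative: 14.3, 14.3, 25.1, 45.2, 63.2, 79.6, 99.7, 111.1, 119.5, 129.4, 139.6, 145.0, 150.1.
The total first reaches 18 DD on day 3.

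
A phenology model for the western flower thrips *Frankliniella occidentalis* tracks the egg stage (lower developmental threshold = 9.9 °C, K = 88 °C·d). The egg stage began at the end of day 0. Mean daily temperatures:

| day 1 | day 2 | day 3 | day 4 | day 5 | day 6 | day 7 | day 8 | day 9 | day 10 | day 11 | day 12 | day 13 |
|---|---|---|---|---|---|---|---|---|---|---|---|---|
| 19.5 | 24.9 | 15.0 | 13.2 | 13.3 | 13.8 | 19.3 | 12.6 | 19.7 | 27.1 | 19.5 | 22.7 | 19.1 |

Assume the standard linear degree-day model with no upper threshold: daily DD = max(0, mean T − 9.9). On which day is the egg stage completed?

day 11

Daily DD above 9.9 °C: 9.6, 15.0, 5.1, 3.3, 3.4, 3.9, 9.4, 2.7, 9.8, 17.2, 9.6, 12.8, 9.2.
Cumulative: 9.6, 24.6, 29.7, 33.0, 36.4, 40.3, 49.7, 52.4, 62.2, 79.4, 89.0, 101.8, 111.0.
The total first reaches 88 DD on day 11.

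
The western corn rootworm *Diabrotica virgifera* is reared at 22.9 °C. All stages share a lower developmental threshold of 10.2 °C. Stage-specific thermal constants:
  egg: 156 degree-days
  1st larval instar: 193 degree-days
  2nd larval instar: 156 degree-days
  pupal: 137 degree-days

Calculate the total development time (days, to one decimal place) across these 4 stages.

Daily accumulation at 22.9 °C = 22.9 − 10.2 = 12.7 DD/day.
Total K = 156 + 193 + 156 + 137 = 642 DD.
Total duration = 642 / 12.7 = 50.551 ≈ 50.6 days.

50.6 days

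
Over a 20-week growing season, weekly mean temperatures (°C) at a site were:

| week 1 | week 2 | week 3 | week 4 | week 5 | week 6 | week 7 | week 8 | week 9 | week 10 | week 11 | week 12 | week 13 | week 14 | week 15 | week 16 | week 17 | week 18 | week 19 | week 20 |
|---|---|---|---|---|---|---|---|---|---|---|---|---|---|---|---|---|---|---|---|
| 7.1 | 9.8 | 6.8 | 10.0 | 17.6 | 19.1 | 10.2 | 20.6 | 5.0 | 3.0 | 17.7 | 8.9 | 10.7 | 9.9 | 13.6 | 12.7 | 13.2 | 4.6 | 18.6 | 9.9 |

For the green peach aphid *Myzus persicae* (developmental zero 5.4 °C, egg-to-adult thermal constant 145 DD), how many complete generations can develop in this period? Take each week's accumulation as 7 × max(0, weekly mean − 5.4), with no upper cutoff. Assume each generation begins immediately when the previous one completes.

6 generations

Weekly DD (7 × max(0, T̄ − 5.4)): 11.9, 30.8, 9.8, 32.2, 85.4, 95.9, 33.6, 106.4, 0.0, 0.0, 86.1, 24.5, 37.1, 31.5, 57.4, 51.1, 54.6, 0.0, 92.4, 31.5.
Season total = 872.2 DD.
Complete generations = ⌊872.2 / 145⌋ = 6.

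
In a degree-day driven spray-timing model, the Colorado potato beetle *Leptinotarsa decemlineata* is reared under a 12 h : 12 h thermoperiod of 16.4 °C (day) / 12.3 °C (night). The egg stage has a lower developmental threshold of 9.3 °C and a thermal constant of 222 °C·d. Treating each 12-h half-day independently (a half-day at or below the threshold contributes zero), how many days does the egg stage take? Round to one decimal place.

Day half: max(0, 16.4 − 9.3) × 0.5 = 7.1 × 0.5 = 3.55 DD.
Night half: max(0, 12.3 − 9.3) × 0.5 = 3.0 × 0.5 = 1.50 DD.
Per 24 h: 5.05 DD/day.
Duration = 222 / 5.05 = 43.960 ≈ 44.0 days.

44.0 days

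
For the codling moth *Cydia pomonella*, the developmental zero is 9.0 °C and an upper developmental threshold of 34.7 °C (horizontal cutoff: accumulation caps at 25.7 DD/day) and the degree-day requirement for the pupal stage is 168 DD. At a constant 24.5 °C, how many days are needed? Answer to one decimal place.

Daily accumulation = 24.5 − 9.0 = 15.5 DD/day.
Duration = 168 / 15.5 = 10.839 ≈ 10.8 days.

10.8 days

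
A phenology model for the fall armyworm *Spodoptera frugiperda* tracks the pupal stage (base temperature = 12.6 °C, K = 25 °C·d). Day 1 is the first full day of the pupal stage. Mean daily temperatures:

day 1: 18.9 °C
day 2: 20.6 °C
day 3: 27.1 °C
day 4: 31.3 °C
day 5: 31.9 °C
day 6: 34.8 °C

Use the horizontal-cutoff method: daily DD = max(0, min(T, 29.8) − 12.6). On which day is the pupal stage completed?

day 3

Daily DD above 12.6 °C (capped at 17.2): 6.3, 8.0, 14.5, 17.2, 17.2, 17.2.
Cumulative: 6.3, 14.3, 28.8, 46.0, 63.2, 80.4.
The total first reaches 25 DD on day 3.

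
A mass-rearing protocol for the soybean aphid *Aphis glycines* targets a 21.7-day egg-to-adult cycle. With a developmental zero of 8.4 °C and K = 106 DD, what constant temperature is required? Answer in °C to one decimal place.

Required daily accumulation = 106 / 21.7 = 4.885 DD/day.
T = T_base + 4.885 = 8.4 + 4.885 = 13.285 ≈ 13.3 °C.

13.3 °C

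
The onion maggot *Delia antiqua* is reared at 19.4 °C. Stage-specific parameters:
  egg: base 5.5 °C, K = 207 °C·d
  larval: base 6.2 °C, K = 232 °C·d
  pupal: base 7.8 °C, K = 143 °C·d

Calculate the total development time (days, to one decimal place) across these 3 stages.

44.8 days

egg: 207 / (19.4 − 5.5) = 207 / 13.9 = 14.892 d.
larval: 232 / (19.4 − 6.2) = 232 / 13.2 = 17.576 d.
pupal: 143 / (19.4 − 7.8) = 143 / 11.6 = 12.328 d.
Sum = 44.795 ≈ 44.8 days.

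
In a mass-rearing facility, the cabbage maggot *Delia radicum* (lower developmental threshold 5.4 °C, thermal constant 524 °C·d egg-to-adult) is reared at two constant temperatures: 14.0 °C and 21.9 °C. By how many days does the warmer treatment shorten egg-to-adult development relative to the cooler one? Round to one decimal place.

29.2 days

At 14.0 °C: 524 / (14.0 − 5.4) = 524 / 8.6 = 60.930 d.
At 21.9 °C: 524 / (21.9 − 5.4) = 524 / 16.5 = 31.758 d.
Difference = |60.930 − 31.758| = 29.173 ≈ 29.2 days.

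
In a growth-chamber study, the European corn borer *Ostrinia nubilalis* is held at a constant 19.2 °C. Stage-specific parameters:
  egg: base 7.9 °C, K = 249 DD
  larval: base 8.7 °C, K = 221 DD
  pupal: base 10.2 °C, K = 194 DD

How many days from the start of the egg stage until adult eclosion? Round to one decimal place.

64.6 days

egg: 249 / (19.2 − 7.9) = 249 / 11.3 = 22.035 d.
larval: 221 / (19.2 − 8.7) = 221 / 10.5 = 21.048 d.
pupal: 194 / (19.2 − 10.2) = 194 / 9.0 = 21.556 d.
Sum = 64.639 ≈ 64.6 days.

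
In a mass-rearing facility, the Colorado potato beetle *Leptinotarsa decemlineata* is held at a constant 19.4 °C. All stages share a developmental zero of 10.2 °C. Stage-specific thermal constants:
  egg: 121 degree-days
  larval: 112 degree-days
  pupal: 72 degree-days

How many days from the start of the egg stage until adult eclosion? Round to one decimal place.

Daily accumulation at 19.4 °C = 19.4 − 10.2 = 9.2 DD/day.
Total K = 121 + 112 + 72 = 305 DD.
Total duration = 305 / 9.2 = 33.152 ≈ 33.2 days.

33.2 days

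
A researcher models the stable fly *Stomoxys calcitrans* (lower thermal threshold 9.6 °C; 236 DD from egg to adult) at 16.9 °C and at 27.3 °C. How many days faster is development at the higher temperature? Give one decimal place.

19.0 days

At 16.9 °C: 236 / (16.9 − 9.6) = 236 / 7.3 = 32.329 d.
At 27.3 °C: 236 / (27.3 − 9.6) = 236 / 17.7 = 13.333 d.
Difference = |32.329 − 13.333| = 18.995 ≈ 19.0 days.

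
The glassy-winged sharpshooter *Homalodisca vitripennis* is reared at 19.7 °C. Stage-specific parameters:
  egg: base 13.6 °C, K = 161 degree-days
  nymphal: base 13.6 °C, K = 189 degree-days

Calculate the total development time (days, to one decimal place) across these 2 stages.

57.4 days

egg: 161 / (19.7 − 13.6) = 161 / 6.1 = 26.393 d.
nymphal: 189 / (19.7 − 13.6) = 189 / 6.1 = 30.984 d.
Sum = 57.377 ≈ 57.4 days.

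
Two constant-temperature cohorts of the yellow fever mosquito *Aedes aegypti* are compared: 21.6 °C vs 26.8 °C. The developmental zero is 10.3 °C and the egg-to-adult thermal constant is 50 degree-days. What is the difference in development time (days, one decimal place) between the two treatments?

At 21.6 °C: 50 / (21.6 − 10.3) = 50 / 11.3 = 4.425 d.
At 26.8 °C: 50 / (26.8 − 10.3) = 50 / 16.5 = 3.030 d.
Difference = |4.425 − 3.030| = 1.394 ≈ 1.4 days.

1.4 days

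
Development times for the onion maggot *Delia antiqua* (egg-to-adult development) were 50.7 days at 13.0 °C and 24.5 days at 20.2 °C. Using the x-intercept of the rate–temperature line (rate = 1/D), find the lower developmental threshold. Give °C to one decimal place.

Equal thermal constants: D₁(T₁ − T_b) = D₂(T₂ − T_b).
50.7·(13.0 − T_b) = 24.5·(20.2 − T_b)
T_b = (50.7·13.0 − 24.5·20.2) / (50.7 − 24.5) = 164.20 / 26.2 = 6.267 °C ≈ 6.3 °C.

6.3 °C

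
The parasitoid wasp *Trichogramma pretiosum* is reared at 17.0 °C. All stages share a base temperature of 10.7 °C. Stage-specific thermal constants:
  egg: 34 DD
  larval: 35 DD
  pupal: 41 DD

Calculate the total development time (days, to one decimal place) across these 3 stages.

17.5 days

Daily accumulation at 17.0 °C = 17.0 − 10.7 = 6.3 DD/day.
Total K = 34 + 35 + 41 = 110 DD.
Total duration = 110 / 6.3 = 17.460 ≈ 17.5 days.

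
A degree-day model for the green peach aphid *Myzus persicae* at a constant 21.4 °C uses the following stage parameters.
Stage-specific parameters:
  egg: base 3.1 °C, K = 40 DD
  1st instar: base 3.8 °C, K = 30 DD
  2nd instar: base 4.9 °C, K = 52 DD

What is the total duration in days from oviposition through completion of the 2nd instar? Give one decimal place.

7.0 days

egg: 40 / (21.4 − 3.1) = 40 / 18.3 = 2.186 d.
1st instar: 30 / (21.4 − 3.8) = 30 / 17.6 = 1.705 d.
2nd instar: 52 / (21.4 − 4.9) = 52 / 16.5 = 3.152 d.
Sum = 7.042 ≈ 7.0 days.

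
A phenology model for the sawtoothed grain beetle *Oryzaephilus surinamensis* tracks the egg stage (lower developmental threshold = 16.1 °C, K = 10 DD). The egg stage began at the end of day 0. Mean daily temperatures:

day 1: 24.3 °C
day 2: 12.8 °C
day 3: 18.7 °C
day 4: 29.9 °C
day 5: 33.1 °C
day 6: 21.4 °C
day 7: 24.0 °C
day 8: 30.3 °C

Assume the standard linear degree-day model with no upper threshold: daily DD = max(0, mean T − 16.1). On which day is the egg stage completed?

day 3

Daily DD above 16.1 °C: 8.2, 0.0, 2.6, 13.8, 17.0, 5.3, 7.9, 14.2.
Cumulative: 8.2, 8.2, 10.8, 24.6, 41.6, 46.9, 54.8, 69.0.
The total first reaches 10 DD on day 3.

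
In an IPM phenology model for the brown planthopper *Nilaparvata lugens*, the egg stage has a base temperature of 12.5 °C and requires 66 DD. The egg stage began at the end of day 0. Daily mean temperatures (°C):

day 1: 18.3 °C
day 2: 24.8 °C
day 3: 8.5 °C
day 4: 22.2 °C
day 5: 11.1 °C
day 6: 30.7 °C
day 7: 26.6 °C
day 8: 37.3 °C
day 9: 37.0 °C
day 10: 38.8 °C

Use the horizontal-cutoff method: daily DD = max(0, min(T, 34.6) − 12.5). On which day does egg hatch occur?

Daily DD above 12.5 °C (capped at 22.1): 5.8, 12.3, 0.0, 9.7, 0.0, 18.2, 14.1, 22.1, 22.1, 22.1.
Cumulative: 5.8, 18.1, 18.1, 27.8, 27.8, 46.0, 60.1, 82.2, 104.3, 126.4.
The total first reaches 66 DD on day 8.

day 8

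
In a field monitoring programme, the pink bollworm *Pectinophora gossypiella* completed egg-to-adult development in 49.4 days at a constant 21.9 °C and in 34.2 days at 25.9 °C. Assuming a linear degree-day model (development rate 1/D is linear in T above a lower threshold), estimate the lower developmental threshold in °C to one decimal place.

12.9 °C

Under the model K = D·(T − T_b), so D₁·(T₁ − T_b) = D₂·(T₂ − T_b).
49.4·(21.9 − T_b) = 34.2·(25.9 − T_b)
T_b = (49.4·21.9 − 34.2·25.9) / (49.4 − 34.2) = 196.08 / 15.2 = 12.900 °C ≈ 12.9 °C.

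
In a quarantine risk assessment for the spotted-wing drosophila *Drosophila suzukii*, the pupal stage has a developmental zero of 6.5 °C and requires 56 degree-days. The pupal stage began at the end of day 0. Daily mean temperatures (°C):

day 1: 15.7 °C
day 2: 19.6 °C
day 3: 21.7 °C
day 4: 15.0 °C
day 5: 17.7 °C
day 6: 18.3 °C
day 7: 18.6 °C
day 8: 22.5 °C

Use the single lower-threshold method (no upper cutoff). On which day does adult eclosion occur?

day 5

Daily DD above 6.5 °C: 9.2, 13.1, 15.2, 8.5, 11.2, 11.8, 12.1, 16.0.
Cumulative: 9.2, 22.3, 37.5, 46.0, 57.2, 69.0, 81.1, 97.1.
The total first reaches 56 DD on day 5.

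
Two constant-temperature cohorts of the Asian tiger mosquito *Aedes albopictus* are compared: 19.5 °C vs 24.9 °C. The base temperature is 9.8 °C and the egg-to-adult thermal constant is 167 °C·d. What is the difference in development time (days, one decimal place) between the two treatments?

6.2 days

At 19.5 °C: 167 / (19.5 − 9.8) = 167 / 9.7 = 17.216 d.
At 24.9 °C: 167 / (24.9 − 9.8) = 167 / 15.1 = 11.060 d.
Difference = |17.216 − 11.060| = 6.157 ≈ 6.2 days.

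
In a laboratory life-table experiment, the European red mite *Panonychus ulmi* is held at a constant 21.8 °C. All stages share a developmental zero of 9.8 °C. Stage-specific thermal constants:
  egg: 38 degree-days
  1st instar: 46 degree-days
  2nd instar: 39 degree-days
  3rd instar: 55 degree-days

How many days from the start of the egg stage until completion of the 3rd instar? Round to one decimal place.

14.8 days

Daily accumulation at 21.8 °C = 21.8 − 9.8 = 12.0 DD/day.
Total K = 38 + 46 + 39 + 55 = 178 DD.
Total duration = 178 / 12.0 = 14.833 ≈ 14.8 days.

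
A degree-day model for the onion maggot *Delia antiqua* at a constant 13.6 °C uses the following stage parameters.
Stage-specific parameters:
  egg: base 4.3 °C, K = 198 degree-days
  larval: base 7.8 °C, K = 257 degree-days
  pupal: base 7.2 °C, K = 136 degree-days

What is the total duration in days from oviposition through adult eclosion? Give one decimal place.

egg: 198 / (13.6 − 4.3) = 198 / 9.3 = 21.290 d.
larval: 257 / (13.6 − 7.8) = 257 / 5.8 = 44.310 d.
pupal: 136 / (13.6 − 7.2) = 136 / 6.4 = 21.250 d.
Sum = 86.851 ≈ 86.9 days.

86.9 days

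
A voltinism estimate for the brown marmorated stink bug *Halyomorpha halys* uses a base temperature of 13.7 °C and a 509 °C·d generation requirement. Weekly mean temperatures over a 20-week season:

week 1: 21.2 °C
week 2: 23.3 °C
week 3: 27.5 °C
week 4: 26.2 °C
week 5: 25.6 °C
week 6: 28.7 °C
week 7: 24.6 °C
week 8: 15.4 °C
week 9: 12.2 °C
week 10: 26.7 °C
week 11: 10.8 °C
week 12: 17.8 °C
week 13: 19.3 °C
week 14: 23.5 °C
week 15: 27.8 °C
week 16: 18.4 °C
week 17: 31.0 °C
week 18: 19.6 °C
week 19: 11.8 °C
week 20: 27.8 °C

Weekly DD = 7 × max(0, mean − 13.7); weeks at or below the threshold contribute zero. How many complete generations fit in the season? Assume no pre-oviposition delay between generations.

Weekly DD (7 × max(0, T̄ − 13.7)): 52.5, 67.2, 96.6, 87.5, 83.3, 105.0, 76.3, 11.9, 0.0, 91.0, 0.0, 28.7, 39.2, 68.6, 98.7, 32.9, 121.1, 41.3, 0.0, 98.7.
Season total = 1200.5 DD.
Complete generations = ⌊1200.5 / 509⌋ = 2.

2 generations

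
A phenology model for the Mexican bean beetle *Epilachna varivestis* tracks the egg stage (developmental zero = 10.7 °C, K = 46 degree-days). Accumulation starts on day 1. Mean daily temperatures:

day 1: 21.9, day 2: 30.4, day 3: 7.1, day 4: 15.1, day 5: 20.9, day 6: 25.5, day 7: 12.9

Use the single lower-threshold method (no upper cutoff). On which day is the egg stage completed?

day 6

Daily DD above 10.7 °C: 11.2, 19.7, 0.0, 4.4, 10.2, 14.8, 2.2.
Cumulative: 11.2, 30.9, 30.9, 35.3, 45.5, 60.3, 62.5.
The total first reaches 46 DD on day 6.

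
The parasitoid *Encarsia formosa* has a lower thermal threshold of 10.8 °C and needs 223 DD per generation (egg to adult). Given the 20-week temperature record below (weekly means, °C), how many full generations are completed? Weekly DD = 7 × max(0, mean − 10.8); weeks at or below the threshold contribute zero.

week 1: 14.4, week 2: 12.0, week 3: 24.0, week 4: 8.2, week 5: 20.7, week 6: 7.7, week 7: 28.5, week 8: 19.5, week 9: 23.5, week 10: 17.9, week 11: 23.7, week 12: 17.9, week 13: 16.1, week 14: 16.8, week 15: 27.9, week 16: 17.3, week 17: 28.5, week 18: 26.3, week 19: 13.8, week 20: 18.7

Weekly DD (7 × max(0, T̄ − 10.8)): 25.2, 8.4, 92.4, 0.0, 69.3, 0.0, 123.9, 60.9, 88.9, 49.7, 90.3, 49.7, 37.1, 42.0, 119.7, 45.5, 123.9, 108.5, 21.0, 55.3.
Season total = 1211.7 DD.
Complete generations = ⌊1211.7 / 223⌋ = 5.

5 generations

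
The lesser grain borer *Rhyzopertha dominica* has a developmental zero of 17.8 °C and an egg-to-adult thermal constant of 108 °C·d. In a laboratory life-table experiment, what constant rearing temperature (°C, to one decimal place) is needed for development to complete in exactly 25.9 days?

Required daily accumulation = 108 / 25.9 = 4.170 DD/day.
T = T_base + 4.170 = 17.8 + 4.170 = 21.970 ≈ 22.0 °C.

22.0 °C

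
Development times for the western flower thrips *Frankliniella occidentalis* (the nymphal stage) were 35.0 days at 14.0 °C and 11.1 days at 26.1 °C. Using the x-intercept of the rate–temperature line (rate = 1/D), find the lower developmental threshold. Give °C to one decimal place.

8.4 °C

Linear rate model ⇒ the product D·(T − T_b) is constant across temperatures.
35.0·(14.0 − T_b) = 11.1·(26.1 − T_b)
T_b = (35.0·14.0 − 11.1·26.1) / (35.0 − 11.1) = 200.29 / 23.9 = 8.380 °C ≈ 8.4 °C.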